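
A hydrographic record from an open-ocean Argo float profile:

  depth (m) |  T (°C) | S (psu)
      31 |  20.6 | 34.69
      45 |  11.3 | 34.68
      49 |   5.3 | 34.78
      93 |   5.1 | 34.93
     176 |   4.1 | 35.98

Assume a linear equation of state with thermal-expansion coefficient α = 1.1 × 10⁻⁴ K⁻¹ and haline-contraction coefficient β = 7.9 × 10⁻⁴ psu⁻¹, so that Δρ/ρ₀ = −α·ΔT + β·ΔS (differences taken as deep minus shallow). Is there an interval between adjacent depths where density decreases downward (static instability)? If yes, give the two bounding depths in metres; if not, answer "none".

none

Evaluate Δρ/ρ₀ = −αΔT + βΔS across each adjacent pair:
  31–45 m: −αΔT+βΔS = −(1.1 × 10⁻⁴)(-9.3)+(7.9 × 10⁻⁴)(-0.01) = 1.0 × 10⁻³ → stable
  45–49 m: −αΔT+βΔS = −(1.1 × 10⁻⁴)(-6.0)+(7.9 × 10⁻⁴)(+0.10) = 7.4 × 10⁻⁴ → stable
  49–93 m: −αΔT+βΔS = −(1.1 × 10⁻⁴)(-0.2)+(7.9 × 10⁻⁴)(+0.15) = 1.4 × 10⁻⁴ → stable
  93–176 m: −αΔT+βΔS = −(1.1 × 10⁻⁴)(-1.0)+(7.9 × 10⁻⁴)(+1.05) = 9.4 × 10⁻⁴ → stable
Every interval has Δρ > 0: the column is stably stratified throughout.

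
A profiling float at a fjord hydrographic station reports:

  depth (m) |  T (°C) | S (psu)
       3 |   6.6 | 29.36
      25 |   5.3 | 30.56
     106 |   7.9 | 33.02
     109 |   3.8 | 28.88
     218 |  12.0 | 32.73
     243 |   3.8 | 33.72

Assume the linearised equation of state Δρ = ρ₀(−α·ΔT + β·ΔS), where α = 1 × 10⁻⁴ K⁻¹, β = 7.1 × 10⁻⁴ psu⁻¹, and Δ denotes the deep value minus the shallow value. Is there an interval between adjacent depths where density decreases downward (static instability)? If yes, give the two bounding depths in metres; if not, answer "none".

106–109 m

Evaluate Δρ/ρ₀ = −αΔT + βΔS across each adjacent pair:
  3–25 m: −αΔT+βΔS = −(1 × 10⁻⁴)(-1.3)+(7.1 × 10⁻⁴)(+1.20) = 9.8 × 10⁻⁴ → stable
  25–106 m: −αΔT+βΔS = −(1 × 10⁻⁴)(+2.6)+(7.1 × 10⁻⁴)(+2.46) = 1.5 × 10⁻³ → stable
  106–109 m: −αΔT+βΔS = −(1 × 10⁻⁴)(-4.1)+(7.1 × 10⁻⁴)(-4.14) = -2.5 × 10⁻³ → UNSTABLE
  109–218 m: −αΔT+βΔS = −(1 × 10⁻⁴)(+8.2)+(7.1 × 10⁻⁴)(+3.85) = 1.9 × 10⁻³ → stable
  218–243 m: −αΔT+βΔS = −(1 × 10⁻⁴)(-8.2)+(7.1 × 10⁻⁴)(+0.99) = 1.5 × 10⁻³ → stable
The 106–109 m interval has Δρ < 0: lighter water underlies denser water.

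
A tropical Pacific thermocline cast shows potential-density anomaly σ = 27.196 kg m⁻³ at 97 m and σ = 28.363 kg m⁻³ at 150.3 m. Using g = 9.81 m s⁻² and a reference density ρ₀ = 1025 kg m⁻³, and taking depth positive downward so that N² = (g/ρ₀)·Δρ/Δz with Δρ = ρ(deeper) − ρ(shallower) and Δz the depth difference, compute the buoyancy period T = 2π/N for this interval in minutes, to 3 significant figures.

7.23 min

Δρ = 1028.363 − 1027.196 = 1.167 kg m⁻³ over Δz = 150.3 − 97 = 53.3 m.
N² = (9.81/1025) × (1.167/53.3) = 2.0955 × 10⁻⁴ s⁻².
N = √(2.0955 × 10⁻⁴) = 0.014476 rad s⁻¹, so T = 2π/N = 434.04 s = 7.2340 min ≈ 7.23 min.
Since Δρ > 0 the layer is stably stratified.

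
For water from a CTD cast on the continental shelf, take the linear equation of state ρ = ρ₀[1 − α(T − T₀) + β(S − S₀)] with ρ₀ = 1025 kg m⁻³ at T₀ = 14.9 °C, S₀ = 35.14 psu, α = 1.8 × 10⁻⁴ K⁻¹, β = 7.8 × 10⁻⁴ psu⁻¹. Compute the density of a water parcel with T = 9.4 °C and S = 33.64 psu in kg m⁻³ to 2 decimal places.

1024.82 kg m⁻³

T − T₀ = -5.5 K, S − S₀ = -1.50 psu.
Bracket = 1 − α·(-5.5) + β·(-1.50) = 1 + (-1.80 × 10⁻⁴) = 0.9998200.
ρ = 1025 × 0.9998200 = 1024.82 kg m⁻³.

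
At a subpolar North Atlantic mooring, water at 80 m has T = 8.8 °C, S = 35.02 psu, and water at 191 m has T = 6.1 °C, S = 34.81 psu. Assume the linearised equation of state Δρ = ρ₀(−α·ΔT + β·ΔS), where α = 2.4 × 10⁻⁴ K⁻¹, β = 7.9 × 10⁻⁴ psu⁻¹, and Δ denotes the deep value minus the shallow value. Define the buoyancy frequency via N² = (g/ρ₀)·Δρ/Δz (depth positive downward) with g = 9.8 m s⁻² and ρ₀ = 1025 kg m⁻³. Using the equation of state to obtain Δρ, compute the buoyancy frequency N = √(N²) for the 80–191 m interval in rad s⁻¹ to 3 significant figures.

6.52 × 10⁻³ rad s⁻¹

ΔT = -2.7 K, ΔS = -0.21 psu (deep − shallow).
Δρ/ρ₀ = −αΔT + βΔS = 6.48 × 10⁻⁴ − 1.659 × 10⁻⁴ = 4.821 × 10⁻⁴, so Δρ ≈ 0.4942 kg m⁻³.
N² = (g/ρ₀)·Δρ/Δz = g·(Δρ/ρ₀)/Δz = 9.8 × 4.821 × 10⁻⁴ / 111 = 4.2564 × 10⁻⁵ s⁻².
N = √(4.2564 × 10⁻⁵) = 6.5241 × 10⁻³ rad s⁻¹ ≈ 6.52 × 10⁻³ rad s⁻¹.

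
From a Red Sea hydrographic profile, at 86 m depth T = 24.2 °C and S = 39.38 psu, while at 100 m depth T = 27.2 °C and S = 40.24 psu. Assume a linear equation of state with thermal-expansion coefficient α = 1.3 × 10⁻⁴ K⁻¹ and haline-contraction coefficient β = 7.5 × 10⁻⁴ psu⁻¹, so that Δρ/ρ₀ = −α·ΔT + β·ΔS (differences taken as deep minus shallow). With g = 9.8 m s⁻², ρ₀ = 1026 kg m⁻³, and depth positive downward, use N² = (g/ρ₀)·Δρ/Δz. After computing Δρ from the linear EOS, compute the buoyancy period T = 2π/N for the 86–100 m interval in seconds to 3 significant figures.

470 s

ΔT = +3.0 K, ΔS = +0.86 psu (deep − shallow).
Δρ/ρ₀ = −αΔT + βΔS = -3.90 × 10⁻⁴ + 6.45 × 10⁻⁴ = 2.55 × 10⁻⁴, so Δρ ≈ 0.2616 kg m⁻³.
N² = (g/ρ₀)·Δρ/Δz = g·(Δρ/ρ₀)/Δz = 9.8 × 2.55 × 10⁻⁴ / 14 = 1.7850 × 10⁻⁴ s⁻².
N = √(1.7850 × 10⁻⁴) = 0.013360 rad s⁻¹ → T = 2π/N = 470.30 s ≈ 470 s.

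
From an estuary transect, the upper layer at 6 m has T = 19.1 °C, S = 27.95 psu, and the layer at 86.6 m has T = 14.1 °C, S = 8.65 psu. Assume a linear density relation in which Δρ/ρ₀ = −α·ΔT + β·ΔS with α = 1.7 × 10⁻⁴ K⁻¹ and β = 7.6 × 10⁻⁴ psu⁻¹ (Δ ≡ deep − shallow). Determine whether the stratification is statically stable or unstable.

unstable

ΔT = 14.1 − 19.1 = -5.0 K and ΔS = 8.65 − 27.95 = -19.30 psu (deep − shallow).
−αΔT = 8.50 × 10⁻⁴; βΔS = -0.014668; sum Δρ/ρ₀ = -0.013818.
Δρ/ρ₀ < 0, so Δρ < 0: deeper water is lighter → statically unstable; the column would overturn.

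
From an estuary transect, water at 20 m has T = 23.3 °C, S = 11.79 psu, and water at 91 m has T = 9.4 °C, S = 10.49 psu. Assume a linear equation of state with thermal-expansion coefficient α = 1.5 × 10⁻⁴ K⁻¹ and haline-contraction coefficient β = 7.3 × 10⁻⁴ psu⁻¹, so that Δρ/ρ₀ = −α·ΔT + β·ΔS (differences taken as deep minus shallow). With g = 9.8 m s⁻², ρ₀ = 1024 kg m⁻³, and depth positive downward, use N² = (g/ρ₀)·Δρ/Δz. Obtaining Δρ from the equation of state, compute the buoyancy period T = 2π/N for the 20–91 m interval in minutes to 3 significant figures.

8.36 min

ΔT = -13.9 K, ΔS = -1.30 psu (deep − shallow).
Δρ/ρ₀ = −αΔT + βΔS = 2.085 × 10⁻³ − 9.49 × 10⁻⁴ = 1.136 × 10⁻³, so Δρ ≈ 1.163 kg m⁻³.
N² = (g/ρ₀)·Δρ/Δz = g·(Δρ/ρ₀)/Δz = 9.8 × 1.136 × 10⁻³ / 71 = 1.5680 × 10⁻⁴ s⁻².
N = √(1.5680 × 10⁻⁴) = 0.012522 rad s⁻¹ → T = 2π/N = 501.77 s = 8.3628 min ≈ 8.36 min.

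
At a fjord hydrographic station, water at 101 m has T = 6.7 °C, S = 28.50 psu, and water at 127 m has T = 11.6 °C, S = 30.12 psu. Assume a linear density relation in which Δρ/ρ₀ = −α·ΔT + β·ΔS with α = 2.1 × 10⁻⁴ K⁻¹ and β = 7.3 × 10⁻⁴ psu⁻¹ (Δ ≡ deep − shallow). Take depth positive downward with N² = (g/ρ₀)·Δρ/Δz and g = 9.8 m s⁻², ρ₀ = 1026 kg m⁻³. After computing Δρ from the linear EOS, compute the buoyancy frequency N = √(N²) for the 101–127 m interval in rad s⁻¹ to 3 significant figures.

ΔT = +4.9 K, ΔS = +1.62 psu (deep − shallow).
Δρ/ρ₀ = −αΔT + βΔS = -1.029 × 10⁻³ + 1.1826 × 10⁻³ = 1.536 × 10⁻⁴, so Δρ ≈ 0.1576 kg m⁻³.
N² = (g/ρ₀)·Δρ/Δz = g·(Δρ/ρ₀)/Δz = 9.8 × 1.536 × 10⁻⁴ / 26 = 5.7895 × 10⁻⁵ s⁻².
N = √(5.7895 × 10⁻⁵) = 7.6089 × 10⁻³ rad s⁻¹ ≈ 7.61 × 10⁻³ rad s⁻¹.

7.61 × 10⁻³ rad s⁻¹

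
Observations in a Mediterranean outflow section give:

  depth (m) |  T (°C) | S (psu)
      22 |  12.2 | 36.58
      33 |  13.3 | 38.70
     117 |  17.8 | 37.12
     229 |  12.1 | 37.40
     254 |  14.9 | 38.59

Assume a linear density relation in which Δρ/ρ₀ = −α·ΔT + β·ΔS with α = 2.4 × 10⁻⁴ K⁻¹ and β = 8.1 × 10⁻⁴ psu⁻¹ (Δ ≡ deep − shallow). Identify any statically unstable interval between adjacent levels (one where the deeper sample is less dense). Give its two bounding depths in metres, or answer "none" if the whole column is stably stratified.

33–117 m

Evaluate Δρ/ρ₀ = −αΔT + βΔS across each adjacent pair:
  22–33 m: −αΔT+βΔS = −(2.4 × 10⁻⁴)(+1.1)+(8.1 × 10⁻⁴)(+2.12) = 1.5 × 10⁻³ → stable
  33–117 m: −αΔT+βΔS = −(2.4 × 10⁻⁴)(+4.5)+(8.1 × 10⁻⁴)(-1.58) = -2.4 × 10⁻³ → UNSTABLE
  117–229 m: −αΔT+βΔS = −(2.4 × 10⁻⁴)(-5.7)+(8.1 × 10⁻⁴)(+0.28) = 1.6 × 10⁻³ → stable
  229–254 m: −αΔT+βΔS = −(2.4 × 10⁻⁴)(+2.8)+(8.1 × 10⁻⁴)(+1.19) = 2.9 × 10⁻⁴ → stable
The 33–117 m interval has Δρ < 0: lighter water underlies denser water.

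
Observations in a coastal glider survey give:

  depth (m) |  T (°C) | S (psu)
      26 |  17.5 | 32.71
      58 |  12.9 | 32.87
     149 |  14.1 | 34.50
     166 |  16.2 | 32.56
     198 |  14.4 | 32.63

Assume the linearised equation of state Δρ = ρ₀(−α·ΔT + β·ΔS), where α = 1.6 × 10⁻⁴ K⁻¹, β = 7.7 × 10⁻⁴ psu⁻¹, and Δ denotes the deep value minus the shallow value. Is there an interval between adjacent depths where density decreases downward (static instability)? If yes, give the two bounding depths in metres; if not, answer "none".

149–166 m

Evaluate Δρ/ρ₀ = −αΔT + βΔS across each adjacent pair:
  26–58 m: −αΔT+βΔS = −(1.6 × 10⁻⁴)(-4.6)+(7.7 × 10⁻⁴)(+0.16) = 8.6 × 10⁻⁴ → stable
  58–149 m: −αΔT+βΔS = −(1.6 × 10⁻⁴)(+1.2)+(7.7 × 10⁻⁴)(+1.63) = 1.1 × 10⁻³ → stable
  149–166 m: −αΔT+βΔS = −(1.6 × 10⁻⁴)(+2.1)+(7.7 × 10⁻⁴)(-1.94) = -1.8 × 10⁻³ → UNSTABLE
  166–198 m: −αΔT+βΔS = −(1.6 × 10⁻⁴)(-1.8)+(7.7 × 10⁻⁴)(+0.07) = 3.4 × 10⁻⁴ → stable
The 149–166 m interval has Δρ < 0: lighter water underlies denser water.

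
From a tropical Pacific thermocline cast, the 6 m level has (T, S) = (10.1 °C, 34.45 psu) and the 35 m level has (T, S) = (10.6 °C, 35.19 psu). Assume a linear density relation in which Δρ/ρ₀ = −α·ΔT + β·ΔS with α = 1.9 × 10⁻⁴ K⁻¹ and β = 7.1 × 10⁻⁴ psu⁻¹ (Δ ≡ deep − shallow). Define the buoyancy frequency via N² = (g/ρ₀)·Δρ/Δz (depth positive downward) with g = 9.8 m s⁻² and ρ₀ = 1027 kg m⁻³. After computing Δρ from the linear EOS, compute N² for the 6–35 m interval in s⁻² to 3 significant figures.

ΔT = +0.5 K, ΔS = +0.74 psu (deep − shallow).
Δρ/ρ₀ = −αΔT + βΔS = -9.50 × 10⁻⁵ + 5.254 × 10⁻⁴ = 4.304 × 10⁻⁴, so Δρ ≈ 0.4420 kg m⁻³.
N² = (g/ρ₀)·Δρ/Δz = g·(Δρ/ρ₀)/Δz = 9.8 × 4.304 × 10⁻⁴ / 29 = 1.4545 × 10⁻⁴ s⁻² ≈ 1.45 × 10⁻⁴ s⁻².

1.45 × 10⁻⁴ s⁻²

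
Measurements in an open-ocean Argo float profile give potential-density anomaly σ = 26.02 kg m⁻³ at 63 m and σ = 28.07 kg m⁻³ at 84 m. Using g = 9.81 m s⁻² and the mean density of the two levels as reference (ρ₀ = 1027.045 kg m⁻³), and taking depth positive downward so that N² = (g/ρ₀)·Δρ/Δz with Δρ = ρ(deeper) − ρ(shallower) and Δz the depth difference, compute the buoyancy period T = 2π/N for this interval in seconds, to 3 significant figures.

206 s

Δρ = 1028.07 − 1026.02 = 2.05 kg m⁻³ over Δz = 84 − 63 = 21 m.
N² = (9.81/1027.045) × (2.05/21) = 9.3243 × 10⁻⁴ s⁻².
N = √(9.3243 × 10⁻⁴) = 0.030536 rad s⁻¹, so T = 2π/N = 205.76 s ≈ 206 s.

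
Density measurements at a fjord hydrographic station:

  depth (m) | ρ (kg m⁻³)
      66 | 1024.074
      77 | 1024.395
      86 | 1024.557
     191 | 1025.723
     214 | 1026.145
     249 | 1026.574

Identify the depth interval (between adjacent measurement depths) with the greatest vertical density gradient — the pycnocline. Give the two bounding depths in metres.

66–77 m

Compute the density gradient over each adjacent pair:
  66–77 m: Δρ/Δz = 0.321/11 = 0.029 kg m⁻⁴
  77–86 m: Δρ/Δz = 0.162/9 = 0.018 kg m⁻⁴
  86–191 m: Δρ/Δz = 1.166/105 = 0.011 kg m⁻⁴
  191–214 m: Δρ/Δz = 0.422/23 = 0.018 kg m⁻⁴
  214–249 m: Δρ/Δz = 0.429/35 = 0.012 kg m⁻⁴
The largest gradient is in the 66–77 m interval — the pycnocline.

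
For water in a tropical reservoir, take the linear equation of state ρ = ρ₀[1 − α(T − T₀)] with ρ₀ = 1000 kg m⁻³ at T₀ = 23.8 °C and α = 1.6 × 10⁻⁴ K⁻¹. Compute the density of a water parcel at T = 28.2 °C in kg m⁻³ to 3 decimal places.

T − T₀ = +4.4 K.
Bracket = 1 − α·(+4.4) = 1 + (-7.04 × 10⁻⁴) = 0.9992960.
ρ = 1000 × 0.9992960 = 999.296 kg m⁻³.

999.296 kg m⁻³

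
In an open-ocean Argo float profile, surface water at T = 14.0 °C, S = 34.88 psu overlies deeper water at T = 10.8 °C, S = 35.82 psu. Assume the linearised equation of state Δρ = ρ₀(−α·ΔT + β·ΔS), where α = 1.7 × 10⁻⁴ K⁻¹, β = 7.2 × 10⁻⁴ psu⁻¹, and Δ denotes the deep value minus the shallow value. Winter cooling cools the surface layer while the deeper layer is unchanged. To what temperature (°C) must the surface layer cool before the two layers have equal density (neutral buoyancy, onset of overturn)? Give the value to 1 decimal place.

6.8 °C

Neutral buoyancy requires Δρ = 0, i.e. −α(T_deep − T_surf′) + β(S_deep − S_surf) = 0.
T_surf′ = T_deep − (β/α)·ΔS = 10.8 − (7.2 × 10⁻⁴/1.7 × 10⁻⁴)·(+0.94) = 6.819 °C.
Cooling required: 14.0 − (6.819) = 7.181 °C.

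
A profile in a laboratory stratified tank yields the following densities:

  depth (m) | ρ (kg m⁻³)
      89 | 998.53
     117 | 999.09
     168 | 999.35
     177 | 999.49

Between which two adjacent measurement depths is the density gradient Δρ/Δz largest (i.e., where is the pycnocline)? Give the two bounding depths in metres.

89–117 m

Compute the density gradient over each adjacent pair:
  89–117 m: Δρ/Δz = 0.56/28 = 0.020 kg m⁻⁴
  117–168 m: Δρ/Δz = 0.26/51 = 5.1 × 10⁻³ kg m⁻⁴
  168–177 m: Δρ/Δz = 0.14/9 = 0.016 kg m⁻⁴
The largest gradient is in the 89–117 m interval — the pycnocline.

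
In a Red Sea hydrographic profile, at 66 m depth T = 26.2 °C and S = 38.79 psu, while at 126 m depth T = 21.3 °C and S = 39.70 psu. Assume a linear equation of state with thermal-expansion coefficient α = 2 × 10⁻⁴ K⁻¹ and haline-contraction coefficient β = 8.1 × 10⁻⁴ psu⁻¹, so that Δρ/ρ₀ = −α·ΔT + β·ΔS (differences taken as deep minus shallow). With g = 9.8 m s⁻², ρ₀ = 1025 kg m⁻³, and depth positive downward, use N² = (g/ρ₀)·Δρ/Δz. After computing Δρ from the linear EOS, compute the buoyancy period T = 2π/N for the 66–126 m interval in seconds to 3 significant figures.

375 s

ΔT = -4.9 K, ΔS = +0.91 psu (deep − shallow).
Δρ/ρ₀ = −αΔT + βΔS = 9.80 × 10⁻⁴ + 7.371 × 10⁻⁴ = 1.7171 × 10⁻³, so Δρ ≈ 1.760 kg m⁻³.
N² = (g/ρ₀)·Δρ/Δz = g·(Δρ/ρ₀)/Δz = 9.8 × 1.7171 × 10⁻³ / 60 = 2.8046 × 10⁻⁴ s⁻².
N = √(2.8046 × 10⁻⁴) = 0.016747 rad s⁻¹ → T = 2π/N = 375.18 s ≈ 375 s.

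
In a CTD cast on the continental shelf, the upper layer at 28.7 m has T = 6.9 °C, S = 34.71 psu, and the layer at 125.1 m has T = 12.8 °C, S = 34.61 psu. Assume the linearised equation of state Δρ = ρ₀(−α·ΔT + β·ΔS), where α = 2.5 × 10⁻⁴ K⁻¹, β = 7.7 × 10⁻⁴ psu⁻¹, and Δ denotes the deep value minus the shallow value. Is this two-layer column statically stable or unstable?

ΔT = 12.8 − 6.9 = +5.9 K and ΔS = 34.61 − 34.71 = -0.10 psu (deep − shallow).
−αΔT = -1.475 × 10⁻³; βΔS = -7.70 × 10⁻⁵; sum Δρ/ρ₀ = -1.552 × 10⁻³.
Δρ/ρ₀ < 0, so Δρ < 0: deeper water is lighter → statically unstable; the column would overturn.

unstable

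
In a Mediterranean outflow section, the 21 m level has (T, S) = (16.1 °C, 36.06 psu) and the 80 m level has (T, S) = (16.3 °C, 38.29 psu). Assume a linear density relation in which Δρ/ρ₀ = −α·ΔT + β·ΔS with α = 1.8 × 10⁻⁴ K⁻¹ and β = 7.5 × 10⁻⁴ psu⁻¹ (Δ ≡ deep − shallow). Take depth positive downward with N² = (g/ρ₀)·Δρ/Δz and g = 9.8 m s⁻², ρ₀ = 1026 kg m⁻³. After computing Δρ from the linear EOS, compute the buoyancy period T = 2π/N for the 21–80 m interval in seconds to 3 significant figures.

ΔT = +0.2 K, ΔS = +2.23 psu (deep − shallow).
Δρ/ρ₀ = −αΔT + βΔS = -3.60 × 10⁻⁵ + 1.6725 × 10⁻³ = 1.6365 × 10⁻³, so Δρ ≈ 1.679 kg m⁻³.
N² = (g/ρ₀)·Δρ/Δz = g·(Δρ/ρ₀)/Δz = 9.8 × 1.6365 × 10⁻³ / 59 = 2.7183 × 10⁻⁴ s⁻².
N = √(2.7183 × 10⁻⁴) = 0.016487 rad s⁻¹ → T = 2π/N = 381.10 s ≈ 381 s.

381 s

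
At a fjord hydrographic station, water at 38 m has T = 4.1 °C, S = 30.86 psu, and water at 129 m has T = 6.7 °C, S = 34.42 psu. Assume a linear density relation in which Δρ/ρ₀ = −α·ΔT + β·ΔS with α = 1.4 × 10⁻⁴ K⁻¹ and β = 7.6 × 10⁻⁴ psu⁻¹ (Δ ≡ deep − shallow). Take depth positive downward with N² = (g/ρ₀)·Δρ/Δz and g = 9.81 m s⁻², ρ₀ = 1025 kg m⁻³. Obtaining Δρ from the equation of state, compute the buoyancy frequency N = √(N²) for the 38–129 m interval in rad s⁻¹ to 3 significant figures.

0.0159 rad s⁻¹

ΔT = +2.6 K, ΔS = +3.56 psu (deep − shallow).
Δρ/ρ₀ = −αΔT + βΔS = -3.64 × 10⁻⁴ + 2.7056 × 10⁻³ = 2.3416 × 10⁻³, so Δρ ≈ 2.400 kg m⁻³.
N² = (g/ρ₀)·Δρ/Δz = g·(Δρ/ρ₀)/Δz = 9.81 × 2.3416 × 10⁻³ / 91 = 2.5243 × 10⁻⁴ s⁻².
N = √(2.5243 × 10⁻⁴) = 0.015888 rad s⁻¹ ≈ 0.0159 rad s⁻¹.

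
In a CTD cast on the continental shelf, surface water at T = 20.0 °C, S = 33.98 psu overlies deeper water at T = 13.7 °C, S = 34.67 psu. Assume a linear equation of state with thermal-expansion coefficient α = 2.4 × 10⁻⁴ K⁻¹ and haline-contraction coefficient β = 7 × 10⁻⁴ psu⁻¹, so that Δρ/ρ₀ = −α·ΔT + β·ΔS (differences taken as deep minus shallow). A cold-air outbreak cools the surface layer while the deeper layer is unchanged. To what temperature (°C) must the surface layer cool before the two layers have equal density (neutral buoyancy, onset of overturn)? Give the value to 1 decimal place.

Neutral buoyancy requires Δρ = 0, i.e. −α(T_deep − T_surf′) + β(S_deep − S_surf) = 0.
T_surf′ = T_deep − (β/α)·ΔS = 13.7 − (7 × 10⁻⁴/2.4 × 10⁻⁴)·(+0.69) = 11.688 °C.
Cooling required: 20.0 − (11.688) = 8.312 °C.

11.7 °C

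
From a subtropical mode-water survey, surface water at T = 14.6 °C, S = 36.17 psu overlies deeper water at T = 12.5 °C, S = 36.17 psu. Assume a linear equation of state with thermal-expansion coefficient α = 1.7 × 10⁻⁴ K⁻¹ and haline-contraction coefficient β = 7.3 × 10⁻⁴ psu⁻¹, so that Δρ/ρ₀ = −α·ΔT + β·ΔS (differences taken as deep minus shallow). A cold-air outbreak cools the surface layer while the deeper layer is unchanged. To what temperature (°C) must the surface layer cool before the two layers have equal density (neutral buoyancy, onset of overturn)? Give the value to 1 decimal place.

12.5 °C

Neutral buoyancy requires Δρ = 0, i.e. −α(T_deep − T_surf′) + β(S_deep − S_surf) = 0.
T_surf′ = T_deep − (β/α)·ΔS = 12.5 − (7.3 × 10⁻⁴/1.7 × 10⁻⁴)·(+0.00) = 12.500 °C.
Cooling required: 14.6 − (12.500) = 2.100 °C.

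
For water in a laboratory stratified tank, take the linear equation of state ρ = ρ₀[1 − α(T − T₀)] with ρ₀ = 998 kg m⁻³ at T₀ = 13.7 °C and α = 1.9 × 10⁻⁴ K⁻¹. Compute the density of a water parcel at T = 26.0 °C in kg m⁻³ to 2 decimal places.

995.67 kg m⁻³

T − T₀ = +12.3 K.
Bracket = 1 − α·(+12.3) = 1 + (-2.337 × 10⁻³) = 0.9976630.
ρ = 998 × 0.9976630 = 995.67 kg m⁻³.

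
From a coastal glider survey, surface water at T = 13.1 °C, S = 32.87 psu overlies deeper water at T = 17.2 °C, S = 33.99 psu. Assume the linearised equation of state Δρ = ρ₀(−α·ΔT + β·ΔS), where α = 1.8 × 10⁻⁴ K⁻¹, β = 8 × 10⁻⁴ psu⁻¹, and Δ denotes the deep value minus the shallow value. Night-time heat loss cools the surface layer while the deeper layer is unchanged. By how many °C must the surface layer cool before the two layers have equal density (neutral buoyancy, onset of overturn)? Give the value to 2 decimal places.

Neutral buoyancy requires Δρ = 0, i.e. −α(T_deep − T_surf′) + β(S_deep − S_surf) = 0.
T_surf′ = T_deep − (β/α)·ΔS = 17.2 − (8 × 10⁻⁴/1.8 × 10⁻⁴)·(+1.12) = 12.2222 °C.
Cooling required: 13.1 − (12.2222) = 0.8778 °C.

0.88 °C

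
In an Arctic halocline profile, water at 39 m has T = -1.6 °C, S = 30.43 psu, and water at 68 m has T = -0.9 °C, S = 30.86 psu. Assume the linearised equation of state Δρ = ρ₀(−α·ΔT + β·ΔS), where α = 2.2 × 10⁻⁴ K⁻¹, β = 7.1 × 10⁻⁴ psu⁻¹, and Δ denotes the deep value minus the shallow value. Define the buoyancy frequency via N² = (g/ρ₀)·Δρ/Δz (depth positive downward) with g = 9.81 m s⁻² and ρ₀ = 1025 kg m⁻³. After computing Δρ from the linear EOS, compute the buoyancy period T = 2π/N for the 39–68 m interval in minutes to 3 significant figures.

ΔT = +0.7 K, ΔS = +0.43 psu (deep − shallow).
Δρ/ρ₀ = −αΔT + βΔS = -1.54 × 10⁻⁴ + 3.053 × 10⁻⁴ = 1.513 × 10⁻⁴, so Δρ ≈ 0.1551 kg m⁻³.
N² = (g/ρ₀)·Δρ/Δz = g·(Δρ/ρ₀)/Δz = 9.81 × 1.513 × 10⁻⁴ / 29 = 5.1181 × 10⁻⁵ s⁻².
N = √(5.1181 × 10⁻⁵) = 7.1541 × 10⁻³ rad s⁻¹ → T = 2π/N = 878.26 s = 14.638 min ≈ 14.6 min.

14.6 min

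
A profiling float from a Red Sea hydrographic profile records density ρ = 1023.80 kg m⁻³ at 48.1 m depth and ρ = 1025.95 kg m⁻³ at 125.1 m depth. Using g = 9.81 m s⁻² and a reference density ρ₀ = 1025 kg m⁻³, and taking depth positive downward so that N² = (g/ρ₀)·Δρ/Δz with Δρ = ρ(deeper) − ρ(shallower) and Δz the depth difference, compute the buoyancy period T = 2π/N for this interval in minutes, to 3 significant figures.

Δρ = 1025.95 − 1023.80 = 2.15 kg m⁻³ over Δz = 125.1 − 48.1 = 77 m.
N² = (9.81/1025) × (2.15/77) = 2.6723 × 10⁻⁴ s⁻².
N = √(2.6723 × 10⁻⁴) = 0.016347 rad s⁻¹, so T = 2π/N = 384.36 s = 6.4060 min ≈ 6.41 min.
A positive N² confirms static stability across the interval.

6.41 min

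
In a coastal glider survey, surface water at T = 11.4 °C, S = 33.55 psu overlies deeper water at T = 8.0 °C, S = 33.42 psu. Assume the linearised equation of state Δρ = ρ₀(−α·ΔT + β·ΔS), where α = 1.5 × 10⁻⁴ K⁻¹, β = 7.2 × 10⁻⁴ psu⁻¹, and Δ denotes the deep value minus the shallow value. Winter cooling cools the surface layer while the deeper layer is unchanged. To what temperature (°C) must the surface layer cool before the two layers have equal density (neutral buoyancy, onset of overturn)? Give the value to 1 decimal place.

8.6 °C

Neutral buoyancy requires Δρ = 0, i.e. −α(T_deep − T_surf′) + β(S_deep − S_surf) = 0.
T_surf′ = T_deep − (β/α)·ΔS = 8.0 − (7.2 × 10⁻⁴/1.5 × 10⁻⁴)·(-0.13) = 8.624 °C.
Cooling required: 11.4 − (8.624) = 2.776 °C.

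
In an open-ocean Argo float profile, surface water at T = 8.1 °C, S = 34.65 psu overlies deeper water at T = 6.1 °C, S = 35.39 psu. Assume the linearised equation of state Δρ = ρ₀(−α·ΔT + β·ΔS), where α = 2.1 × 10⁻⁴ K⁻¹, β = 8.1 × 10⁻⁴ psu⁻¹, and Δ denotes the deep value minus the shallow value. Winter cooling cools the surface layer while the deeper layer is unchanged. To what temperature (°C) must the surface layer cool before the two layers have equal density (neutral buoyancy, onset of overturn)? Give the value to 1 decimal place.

Neutral buoyancy requires Δρ = 0, i.e. −α(T_deep − T_surf′) + β(S_deep − S_surf) = 0.
T_surf′ = T_deep − (β/α)·ΔS = 6.1 − (8.1 × 10⁻⁴/2.1 × 10⁻⁴)·(+0.74) = 3.246 °C.
Cooling required: 8.1 − (3.246) = 4.854 °C.

3.2 °C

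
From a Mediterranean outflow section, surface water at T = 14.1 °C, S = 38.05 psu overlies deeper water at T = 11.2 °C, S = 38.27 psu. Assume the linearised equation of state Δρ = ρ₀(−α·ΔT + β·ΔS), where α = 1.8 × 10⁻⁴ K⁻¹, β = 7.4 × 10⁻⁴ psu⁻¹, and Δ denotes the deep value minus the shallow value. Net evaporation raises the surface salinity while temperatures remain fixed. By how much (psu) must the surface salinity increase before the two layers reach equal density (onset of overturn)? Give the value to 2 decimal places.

0.93 psu

Neutral buoyancy requires −α(T_deep − T_surf) + β(S_deep − S_surf′) = 0.
S_surf′ = S_deep − (α/β)·ΔT = 38.27 − (1.8 × 10⁻⁴/7.4 × 10⁻⁴)·(-2.9) = 38.9754 psu.
Increase required: 38.9754 − 38.05 = 0.9254 psu.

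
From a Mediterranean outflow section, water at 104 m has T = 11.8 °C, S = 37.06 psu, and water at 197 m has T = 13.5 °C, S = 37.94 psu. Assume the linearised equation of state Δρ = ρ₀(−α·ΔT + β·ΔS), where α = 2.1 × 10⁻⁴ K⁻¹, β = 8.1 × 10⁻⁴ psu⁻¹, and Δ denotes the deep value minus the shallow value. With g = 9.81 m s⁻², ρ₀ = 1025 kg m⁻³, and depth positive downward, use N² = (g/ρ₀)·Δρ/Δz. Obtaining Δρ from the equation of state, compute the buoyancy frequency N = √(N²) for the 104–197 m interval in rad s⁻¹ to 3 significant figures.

6.13 × 10⁻³ rad s⁻¹

ΔT = +1.7 K, ΔS = +0.88 psu (deep − shallow).
Δρ/ρ₀ = −αΔT + βΔS = -3.57 × 10⁻⁴ + 7.128 × 10⁻⁴ = 3.558 × 10⁻⁴, so Δρ ≈ 0.3647 kg m⁻³.
N² = (g/ρ₀)·Δρ/Δz = g·(Δρ/ρ₀)/Δz = 9.81 × 3.558 × 10⁻⁴ / 93 = 3.7531 × 10⁻⁵ s⁻².
N = √(3.7531 × 10⁻⁵) = 6.1263 × 10⁻³ rad s⁻¹ ≈ 6.13 × 10⁻³ rad s⁻¹.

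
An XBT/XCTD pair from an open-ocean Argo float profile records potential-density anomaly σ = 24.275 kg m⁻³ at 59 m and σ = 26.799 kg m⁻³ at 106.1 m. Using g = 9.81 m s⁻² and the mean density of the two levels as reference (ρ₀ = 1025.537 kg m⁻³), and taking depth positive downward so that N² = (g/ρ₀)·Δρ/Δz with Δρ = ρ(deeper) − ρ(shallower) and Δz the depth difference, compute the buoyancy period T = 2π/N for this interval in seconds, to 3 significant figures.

278 s

Δρ = 1026.799 − 1024.275 = 2.524 kg m⁻³ over Δz = 106.1 − 59 = 47.1 m.
N² = (9.81/1025.537) × (2.524/47.1) = 5.1261 × 10⁻⁴ s⁻².
N = √(5.1261 × 10⁻⁴) = 0.022641 rad s⁻¹, so T = 2π/N = 277.51 s ≈ 278 s.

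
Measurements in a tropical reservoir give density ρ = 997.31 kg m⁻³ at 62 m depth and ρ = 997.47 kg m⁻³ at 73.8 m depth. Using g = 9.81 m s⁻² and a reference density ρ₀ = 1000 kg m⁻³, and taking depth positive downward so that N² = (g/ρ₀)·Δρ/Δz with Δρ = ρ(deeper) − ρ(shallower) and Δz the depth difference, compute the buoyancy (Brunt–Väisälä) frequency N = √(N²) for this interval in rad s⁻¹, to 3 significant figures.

0.0115 rad s⁻¹

Δρ = 997.47 − 997.31 = 0.16 kg m⁻³ over Δz = 73.8 − 62 = 11.8 m.
N² = (9.81/1000) × (0.16/11.8) = 1.3302 × 10⁻⁴ s⁻².
N = √(1.3302 × 10⁻⁴) = 0.011533 rad s⁻¹ ≈ 0.0115 rad s⁻¹.
N² > 0, so the interval is statically stable.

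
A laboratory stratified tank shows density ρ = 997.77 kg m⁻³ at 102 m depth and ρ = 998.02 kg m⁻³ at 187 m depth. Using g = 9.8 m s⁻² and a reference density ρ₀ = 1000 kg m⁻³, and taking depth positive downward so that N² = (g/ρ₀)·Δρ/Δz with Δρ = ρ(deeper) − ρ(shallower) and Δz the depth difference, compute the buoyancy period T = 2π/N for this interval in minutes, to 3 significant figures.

19.5 min

Δρ = 998.02 − 997.77 = 0.25 kg m⁻³ over Δz = 187 − 102 = 85 m.
N² = (9.8/1000) × (0.25/85) = 2.8824 × 10⁻⁵ s⁻².
N = √(2.8824 × 10⁻⁵) = 5.3688 × 10⁻³ rad s⁻¹, so T = 2π/N = 1.1703 × 10³ s = 19.505 min ≈ 19.5 min.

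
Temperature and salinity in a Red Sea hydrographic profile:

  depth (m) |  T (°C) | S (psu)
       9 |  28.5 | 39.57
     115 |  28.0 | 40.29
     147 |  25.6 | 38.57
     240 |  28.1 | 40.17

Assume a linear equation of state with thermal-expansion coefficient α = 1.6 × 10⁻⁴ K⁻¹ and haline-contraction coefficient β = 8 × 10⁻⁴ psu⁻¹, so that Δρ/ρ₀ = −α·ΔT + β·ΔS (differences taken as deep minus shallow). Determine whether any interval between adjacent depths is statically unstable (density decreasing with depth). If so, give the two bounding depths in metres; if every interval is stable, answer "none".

Evaluate Δρ/ρ₀ = −αΔT + βΔS across each adjacent pair:
  9–115 m: −αΔT+βΔS = −(1.6 × 10⁻⁴)(-0.5)+(8 × 10⁻⁴)(+0.72) = 6.6 × 10⁻⁴ → stable
  115–147 m: −αΔT+βΔS = −(1.6 × 10⁻⁴)(-2.4)+(8 × 10⁻⁴)(-1.72) = -9.9 × 10⁻⁴ → UNSTABLE
  147–240 m: −αΔT+βΔS = −(1.6 × 10⁻⁴)(+2.5)+(8 × 10⁻⁴)(+1.60) = 8.8 × 10⁻⁴ → stable
The 115–147 m interval has Δρ < 0: lighter water underlies denser water.

115–147 m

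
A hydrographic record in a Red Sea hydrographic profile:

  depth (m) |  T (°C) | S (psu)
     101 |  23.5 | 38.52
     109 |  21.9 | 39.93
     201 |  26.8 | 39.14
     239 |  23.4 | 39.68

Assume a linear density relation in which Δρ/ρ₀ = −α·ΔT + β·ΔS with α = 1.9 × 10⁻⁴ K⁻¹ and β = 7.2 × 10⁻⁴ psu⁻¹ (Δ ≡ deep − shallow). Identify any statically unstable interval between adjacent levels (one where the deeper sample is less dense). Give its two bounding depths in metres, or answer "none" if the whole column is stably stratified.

Evaluate Δρ/ρ₀ = −αΔT + βΔS across each adjacent pair:
  101–109 m: −αΔT+βΔS = −(1.9 × 10⁻⁴)(-1.6)+(7.2 × 10⁻⁴)(+1.41) = 1.3 × 10⁻³ → stable
  109–201 m: −αΔT+βΔS = −(1.9 × 10⁻⁴)(+4.9)+(7.2 × 10⁻⁴)(-0.79) = -1.5 × 10⁻³ → UNSTABLE
  201–239 m: −αΔT+βΔS = −(1.9 × 10⁻⁴)(-3.4)+(7.2 × 10⁻⁴)(+0.54) = 1.0 × 10⁻³ → stable
The 109–201 m interval has Δρ < 0: lighter water underlies denser water.

109–201 m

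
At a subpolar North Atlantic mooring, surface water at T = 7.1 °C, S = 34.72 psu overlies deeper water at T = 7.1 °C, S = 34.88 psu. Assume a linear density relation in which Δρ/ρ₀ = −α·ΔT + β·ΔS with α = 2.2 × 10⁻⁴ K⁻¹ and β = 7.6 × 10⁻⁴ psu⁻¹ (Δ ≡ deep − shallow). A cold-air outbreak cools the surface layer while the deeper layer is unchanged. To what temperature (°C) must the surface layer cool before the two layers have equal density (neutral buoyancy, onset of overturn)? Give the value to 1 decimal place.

Neutral buoyancy requires Δρ = 0, i.e. −α(T_deep − T_surf′) + β(S_deep − S_surf) = 0.
T_surf′ = T_deep − (β/α)·ΔS = 7.1 − (7.6 × 10⁻⁴/2.2 × 10⁻⁴)·(+0.16) = 6.547 °C.
Cooling required: 7.1 − (6.547) = 0.553 °C.

6.5 °C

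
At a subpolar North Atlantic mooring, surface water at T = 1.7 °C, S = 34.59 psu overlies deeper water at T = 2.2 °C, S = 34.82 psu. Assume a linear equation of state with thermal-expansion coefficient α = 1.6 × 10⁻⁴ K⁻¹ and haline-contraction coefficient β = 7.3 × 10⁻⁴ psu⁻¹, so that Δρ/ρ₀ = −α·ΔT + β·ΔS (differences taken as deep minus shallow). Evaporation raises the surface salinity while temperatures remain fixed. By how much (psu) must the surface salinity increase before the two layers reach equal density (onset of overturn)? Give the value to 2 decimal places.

0.12 psu

Neutral buoyancy requires −α(T_deep − T_surf) + β(S_deep − S_surf′) = 0.
S_surf′ = S_deep − (α/β)·ΔT = 34.82 − (1.6 × 10⁻⁴/7.3 × 10⁻⁴)·(+0.5) = 34.7104 psu.
Increase required: 34.7104 − 34.59 = 0.1204 psu.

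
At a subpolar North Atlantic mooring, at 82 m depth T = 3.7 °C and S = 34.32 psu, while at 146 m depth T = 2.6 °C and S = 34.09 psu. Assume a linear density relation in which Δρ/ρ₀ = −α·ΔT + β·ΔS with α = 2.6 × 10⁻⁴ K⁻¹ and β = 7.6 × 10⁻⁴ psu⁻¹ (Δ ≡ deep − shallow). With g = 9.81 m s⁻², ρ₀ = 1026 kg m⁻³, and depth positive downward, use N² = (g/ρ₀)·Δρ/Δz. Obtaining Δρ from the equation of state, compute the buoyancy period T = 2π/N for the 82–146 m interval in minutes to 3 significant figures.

25.4 min

ΔT = -1.1 K, ΔS = -0.23 psu (deep − shallow).
Δρ/ρ₀ = −αΔT + βΔS = 2.86 × 10⁻⁴ − 1.748 × 10⁻⁴ = 1.112 × 10⁻⁴, so Δρ ≈ 0.1141 kg m⁻³.
N² = (g/ρ₀)·Δρ/Δz = g·(Δρ/ρ₀)/Δz = 9.81 × 1.112 × 10⁻⁴ / 64 = 1.7045 × 10⁻⁵ s⁻².
N = √(1.7045 × 10⁻⁵) = 4.1286 × 10⁻³ rad s⁻¹ → T = 2π/N = 1.5219 × 10³ s = 25.365 min ≈ 25.4 min.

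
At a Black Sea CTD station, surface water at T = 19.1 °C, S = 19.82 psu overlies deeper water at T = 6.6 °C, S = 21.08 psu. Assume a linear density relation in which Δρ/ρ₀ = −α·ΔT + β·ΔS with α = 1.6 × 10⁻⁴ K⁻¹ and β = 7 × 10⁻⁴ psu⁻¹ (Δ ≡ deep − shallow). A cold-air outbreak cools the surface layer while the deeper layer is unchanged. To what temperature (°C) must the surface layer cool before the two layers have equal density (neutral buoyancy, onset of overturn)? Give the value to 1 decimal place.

1.1 °C

Neutral buoyancy requires Δρ = 0, i.e. −α(T_deep − T_surf′) + β(S_deep − S_surf) = 0.
T_surf′ = T_deep − (β/α)·ΔS = 6.6 − (7 × 10⁻⁴/1.6 × 10⁻⁴)·(+1.26) = 1.087 °C.
Cooling required: 19.1 − (1.087) = 18.013 °C.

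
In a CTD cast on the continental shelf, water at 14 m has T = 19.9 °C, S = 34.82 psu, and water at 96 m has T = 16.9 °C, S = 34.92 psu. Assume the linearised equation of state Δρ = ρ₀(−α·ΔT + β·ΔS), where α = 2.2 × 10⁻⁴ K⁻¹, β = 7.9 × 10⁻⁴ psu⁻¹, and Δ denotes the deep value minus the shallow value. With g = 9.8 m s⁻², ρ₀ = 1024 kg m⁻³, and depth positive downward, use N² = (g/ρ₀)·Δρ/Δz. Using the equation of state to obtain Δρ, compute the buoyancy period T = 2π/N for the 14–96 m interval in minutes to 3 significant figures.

ΔT = -3.0 K, ΔS = +0.10 psu (deep − shallow).
Δρ/ρ₀ = −αΔT + βΔS = 6.60 × 10⁻⁴ + 7.90 × 10⁻⁵ = 7.39 × 10⁻⁴, so Δρ ≈ 0.7567 kg m⁻³.
N² = (g/ρ₀)·Δρ/Δz = g·(Δρ/ρ₀)/Δz = 9.8 × 7.39 × 10⁻⁴ / 82 = 8.8320 × 10⁻⁵ s⁻².
N = √(8.8320 × 10⁻⁵) = 9.3979 × 10⁻³ rad s⁻¹ → T = 2π/N = 668.57 s = 11.143 min ≈ 11.1 min.

11.1 min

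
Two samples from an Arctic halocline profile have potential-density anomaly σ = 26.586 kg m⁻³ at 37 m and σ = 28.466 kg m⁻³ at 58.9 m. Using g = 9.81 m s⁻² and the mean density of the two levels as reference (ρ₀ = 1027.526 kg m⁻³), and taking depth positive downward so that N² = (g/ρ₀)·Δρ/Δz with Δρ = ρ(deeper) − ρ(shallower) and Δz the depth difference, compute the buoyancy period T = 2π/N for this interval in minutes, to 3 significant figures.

3.66 min

Δρ = 1028.466 − 1026.586 = 1.880 kg m⁻³ over Δz = 58.9 − 37 = 21.9 m.
N² = (9.81/1027.526) × (1.880/21.9) = 8.1958 × 10⁻⁴ s⁻².
N = √(8.1958 × 10⁻⁴) = 0.028628 rad s⁻¹, so T = 2π/N = 219.48 s = 3.6580 min ≈ 3.66 min.
Since Δρ > 0 the layer is stably stratified.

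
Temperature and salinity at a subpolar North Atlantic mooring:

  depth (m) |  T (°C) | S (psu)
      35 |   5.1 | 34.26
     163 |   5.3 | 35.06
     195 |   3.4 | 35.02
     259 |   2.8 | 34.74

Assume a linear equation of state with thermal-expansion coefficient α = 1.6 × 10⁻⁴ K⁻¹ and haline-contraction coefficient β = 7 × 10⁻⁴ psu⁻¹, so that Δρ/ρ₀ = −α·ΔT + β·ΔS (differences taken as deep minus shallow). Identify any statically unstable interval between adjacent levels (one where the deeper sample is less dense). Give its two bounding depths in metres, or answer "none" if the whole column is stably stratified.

195–259 m

Evaluate Δρ/ρ₀ = −αΔT + βΔS across each adjacent pair:
  35–163 m: −αΔT+βΔS = −(1.6 × 10⁻⁴)(+0.2)+(7 × 10⁻⁴)(+0.80) = 5.3 × 10⁻⁴ → stable
  163–195 m: −αΔT+βΔS = −(1.6 × 10⁻⁴)(-1.9)+(7 × 10⁻⁴)(-0.04) = 2.8 × 10⁻⁴ → stable
  195–259 m: −αΔT+βΔS = −(1.6 × 10⁻⁴)(-0.6)+(7 × 10⁻⁴)(-0.28) = -1.0 × 10⁻⁴ → UNSTABLE
The 195–259 m interval has Δρ < 0: lighter water underlies denser water.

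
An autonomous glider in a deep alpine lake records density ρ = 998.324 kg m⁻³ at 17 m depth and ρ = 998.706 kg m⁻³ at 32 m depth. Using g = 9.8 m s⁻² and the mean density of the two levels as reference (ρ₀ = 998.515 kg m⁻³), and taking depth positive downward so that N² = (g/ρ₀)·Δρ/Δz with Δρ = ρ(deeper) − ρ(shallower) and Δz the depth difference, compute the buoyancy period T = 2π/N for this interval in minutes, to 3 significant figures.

Δρ = 998.706 − 998.324 = 0.382 kg m⁻³ over Δz = 32 − 17 = 15 m.
N² = (9.8/998.515) × (0.382/15) = 2.4994 × 10⁻⁴ s⁻².
N = √(2.4994 × 10⁻⁴) = 0.015809 rad s⁻¹, so T = 2π/N = 397.44 s = 6.6240 min ≈ 6.62 min.

6.62 min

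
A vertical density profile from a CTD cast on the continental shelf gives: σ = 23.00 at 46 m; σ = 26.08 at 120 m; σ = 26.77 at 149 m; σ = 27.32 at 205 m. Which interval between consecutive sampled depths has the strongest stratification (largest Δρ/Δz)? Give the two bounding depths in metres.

Compute the density gradient over each adjacent pair:
  46–120 m: Δρ/Δz = 3.08/74 = 0.042 kg m⁻⁴
  120–149 m: Δρ/Δz = 0.69/29 = 0.024 kg m⁻⁴
  149–205 m: Δρ/Δz = 0.55/56 = 9.8 × 10⁻³ kg m⁻⁴
The largest gradient is in the 46–120 m interval — the pycnocline.

46–120 m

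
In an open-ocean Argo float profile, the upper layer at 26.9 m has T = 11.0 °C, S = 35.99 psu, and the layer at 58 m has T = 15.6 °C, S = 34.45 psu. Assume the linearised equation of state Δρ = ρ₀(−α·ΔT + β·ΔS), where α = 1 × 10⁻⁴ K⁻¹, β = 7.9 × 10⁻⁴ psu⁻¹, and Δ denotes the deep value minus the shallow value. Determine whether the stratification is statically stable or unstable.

unstable

ΔT = 15.6 − 11.0 = +4.6 K and ΔS = 34.45 − 35.99 = -1.54 psu (deep − shallow).
−αΔT = -4.60 × 10⁻⁴; βΔS = -1.2166 × 10⁻³; sum Δρ/ρ₀ = -1.6766 × 10⁻³.
Δρ/ρ₀ < 0, so Δρ < 0: deeper water is lighter → statically unstable; the column would overturn.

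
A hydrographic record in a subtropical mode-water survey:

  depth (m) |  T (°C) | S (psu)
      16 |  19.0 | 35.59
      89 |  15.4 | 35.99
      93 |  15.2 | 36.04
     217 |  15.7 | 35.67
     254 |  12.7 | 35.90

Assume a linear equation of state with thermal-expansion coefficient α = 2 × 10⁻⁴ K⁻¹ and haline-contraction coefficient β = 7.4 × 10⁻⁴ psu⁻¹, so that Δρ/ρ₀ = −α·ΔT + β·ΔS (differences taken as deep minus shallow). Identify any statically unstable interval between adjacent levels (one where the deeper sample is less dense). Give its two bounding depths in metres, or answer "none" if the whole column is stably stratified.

93–217 m

Evaluate Δρ/ρ₀ = −αΔT + βΔS across each adjacent pair:
  16–89 m: −αΔT+βΔS = −(2 × 10⁻⁴)(-3.6)+(7.4 × 10⁻⁴)(+0.40) = 1.0 × 10⁻³ → stable
  89–93 m: −αΔT+βΔS = −(2 × 10⁻⁴)(-0.2)+(7.4 × 10⁻⁴)(+0.05) = 7.7 × 10⁻⁵ → stable
  93–217 m: −αΔT+βΔS = −(2 × 10⁻⁴)(+0.5)+(7.4 × 10⁻⁴)(-0.37) = -3.7 × 10⁻⁴ → UNSTABLE
  217–254 m: −αΔT+βΔS = −(2 × 10⁻⁴)(-3.0)+(7.4 × 10⁻⁴)(+0.23) = 7.7 × 10⁻⁴ → stable
The 93–217 m interval has Δρ < 0: lighter water underlies denser water.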